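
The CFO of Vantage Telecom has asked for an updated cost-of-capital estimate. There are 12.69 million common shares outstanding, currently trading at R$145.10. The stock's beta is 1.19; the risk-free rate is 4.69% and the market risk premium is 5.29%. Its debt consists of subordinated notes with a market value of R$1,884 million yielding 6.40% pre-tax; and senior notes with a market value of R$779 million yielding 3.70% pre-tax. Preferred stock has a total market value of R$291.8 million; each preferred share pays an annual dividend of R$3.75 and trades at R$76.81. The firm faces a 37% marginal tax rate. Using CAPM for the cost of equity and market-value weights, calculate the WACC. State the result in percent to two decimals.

6.48%

Cost of equity via CAPM: Re = 4.69% + 1.19 × 5.29% = 10.9851%.
Cost of preferred: Rp = 3.75 / 76.81 = 4.8822%.
Market value of equity E = 145.1 × 12.69m = 1841.319m.
Total capital V = 1841.319 + 291.8 + 1884 + 779 = 4796.119.
Equity: weight = 1841.319/4796.119 = 0.3839; cost = 10.9851%.
Preferred: weight = 291.8/4796.119 = 0.0608; cost = 4.8822%.
Subordinated notes: weight = 1884/4796.119 = 0.3928; after-tax cost = 6.4% × (1 − 37%) = 4.0320%.
Senior notes: weight = 779/4796.119 = 0.1624; after-tax cost = 3.7% × (1 − 37%) = 2.3310%.
WACC = 0.3839 × 10.9851% + 0.0608 × 4.8822% + 0.3928 × 4.0320% + 0.1624 × 2.3310% = 6.4769%.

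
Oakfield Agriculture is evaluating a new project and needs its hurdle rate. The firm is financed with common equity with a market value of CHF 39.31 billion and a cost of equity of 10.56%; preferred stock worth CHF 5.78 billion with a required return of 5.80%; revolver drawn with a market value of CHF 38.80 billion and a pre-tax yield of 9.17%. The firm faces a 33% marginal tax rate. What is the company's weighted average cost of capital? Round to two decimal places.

Total capital V = 39.31 + 5.78 + 38.8 = 83.89.
Equity: weight = 39.31/83.89 = 0.4686; cost = 10.56%.
Preferred: weight = 5.78/83.89 = 0.0689; cost = 5.8%.
Revolver drawn: weight = 38.8/83.89 = 0.4625; after-tax cost = 9.17% × (1 − 33%) = 6.1439%.
WACC = 0.4686 × 10.5600% + 0.0689 × 5.8000% + 0.4625 × 6.1439% = 8.1895%.

8.19%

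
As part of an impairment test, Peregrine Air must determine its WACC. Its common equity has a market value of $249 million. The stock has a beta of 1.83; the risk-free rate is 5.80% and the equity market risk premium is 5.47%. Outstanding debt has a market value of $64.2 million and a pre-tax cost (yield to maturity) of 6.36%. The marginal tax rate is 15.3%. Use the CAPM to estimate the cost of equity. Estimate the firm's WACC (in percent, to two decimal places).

Cost of equity via CAPM: Re = 5.8% + 1.83 × 5.47% = 15.8101%.
Total capital V = 249 + 64.2 = 313.2.
Equity: weight = 249/313.2 = 0.7950; cost = 15.8101%.
Debt: weight = 64.2/313.2 = 0.2050; after-tax cost = 6.36% × (1 − 15.3%) = 5.3869%.
WACC = 0.7950 × 15.8101% + 0.2050 × 5.3869% = 13.6735%.

13.67%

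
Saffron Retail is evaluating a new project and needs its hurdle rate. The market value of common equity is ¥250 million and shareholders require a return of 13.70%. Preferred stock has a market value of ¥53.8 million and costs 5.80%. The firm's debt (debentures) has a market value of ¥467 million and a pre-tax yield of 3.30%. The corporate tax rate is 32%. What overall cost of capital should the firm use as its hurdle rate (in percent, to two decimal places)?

6.21%

Total capital V = 250 + 53.8 + 467 = 770.8.
Equity: weight = 250/770.8 = 0.3243; cost = 13.7%.
Preferred: weight = 53.8/770.8 = 0.0698; cost = 5.8%.
Debentures: weight = 467/770.8 = 0.6059; after-tax cost = 3.3% × (1 − 32%) = 2.2440%.
WACC = 0.3243 × 13.7000% + 0.0698 × 5.8000% + 0.6059 × 2.2440% = 6.2078%.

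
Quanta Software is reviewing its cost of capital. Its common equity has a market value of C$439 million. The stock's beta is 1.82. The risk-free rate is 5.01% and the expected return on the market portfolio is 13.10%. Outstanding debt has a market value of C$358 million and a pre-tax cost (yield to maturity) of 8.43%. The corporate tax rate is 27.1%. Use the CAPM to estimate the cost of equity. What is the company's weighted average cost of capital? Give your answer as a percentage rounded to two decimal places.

Market risk premium = 13.1% − 5.01% = 8.09%.
Cost of equity via CAPM: Re = 5.01% + 1.82 × 8.09% = 19.7338%.
Total capital V = 439 + 358 = 797.
Equity: weight = 439/797 = 0.5508; cost = 19.7338%.
Debt: weight = 358/797 = 0.4492; after-tax cost = 8.43% × (1 − 27.1%) = 6.1455%.
WACC = 0.5508 × 19.7338% + 0.4492 × 6.1455% = 13.6301%.

13.63%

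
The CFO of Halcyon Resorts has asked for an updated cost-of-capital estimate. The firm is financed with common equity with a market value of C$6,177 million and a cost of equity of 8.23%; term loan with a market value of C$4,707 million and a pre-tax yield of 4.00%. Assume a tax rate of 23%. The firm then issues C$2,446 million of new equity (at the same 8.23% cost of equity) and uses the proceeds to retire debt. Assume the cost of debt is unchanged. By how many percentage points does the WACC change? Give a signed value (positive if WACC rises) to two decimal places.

Current WACC:
Total capital V = 6177 + 4707 = 10884.
Equity: weight = 6177/10884 = 0.5675; cost = 8.23%.
Term loan: weight = 4707/10884 = 0.4325; after-tax cost = 4% × (1 − 23%) = 3.0800%.
WACC = 0.5675 × 8.2300% + 0.4325 × 3.0800% = 6.0028%.
After the change:
Total capital V = 8623 + 2261 = 10884.
Equity: weight = 8623/10884 = 0.7923; cost = 8.23%.
Term loan: weight = 2261/10884 = 0.2077; after-tax cost = 4% × (1 − 23%) = 3.0800%.
WACC = 0.7923 × 8.2300% + 0.2077 × 3.0800% = 7.1602%.
Change in WACC = 7.1602% − 6.0028% = 1.1574 pp.

+1.16 pp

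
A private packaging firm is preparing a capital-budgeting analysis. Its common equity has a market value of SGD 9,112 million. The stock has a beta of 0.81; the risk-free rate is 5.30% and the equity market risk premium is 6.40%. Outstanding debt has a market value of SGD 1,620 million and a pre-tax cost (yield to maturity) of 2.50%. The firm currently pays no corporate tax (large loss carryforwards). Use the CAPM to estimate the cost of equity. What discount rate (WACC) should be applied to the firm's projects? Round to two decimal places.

9.28%

Cost of equity via CAPM: Re = 5.3% + 0.81 × 6.4% = 10.4840%.
Total capital V = 9112 + 1620 = 10732.
Equity: weight = 9112/10732 = 0.8490; cost = 10.484%.
Debt: weight = 1620/10732 = 0.1510; after-tax cost = 2.5% × (1 − 0%) = 2.5000%.
WACC = 0.8490 × 10.4840% + 0.1510 × 2.5000% = 9.2788%.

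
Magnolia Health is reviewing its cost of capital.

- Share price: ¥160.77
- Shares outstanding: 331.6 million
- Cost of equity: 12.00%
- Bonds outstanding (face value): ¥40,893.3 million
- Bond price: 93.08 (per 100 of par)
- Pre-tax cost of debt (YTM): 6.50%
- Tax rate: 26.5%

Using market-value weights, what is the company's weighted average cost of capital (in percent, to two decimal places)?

Market value of equity E = 160.77 × 331.6m = 53311.332m. Market value of debt D = 40893.3m × 93.08/100 = 38063.48364m.
Total capital V = 53311.332 + 38063.48364 = 91374.81564.
Equity: weight = 53311.332/91374.81564 = 0.5834; cost = 12%.
Bonds outstanding: weight = 38063.48364/91374.81564 = 0.4166; after-tax cost = 6.5% × (1 − 26.5%) = 4.7775%.
WACC = 0.5834 × 12.0000% + 0.4166 × 4.7775% = 8.9914%.

8.99%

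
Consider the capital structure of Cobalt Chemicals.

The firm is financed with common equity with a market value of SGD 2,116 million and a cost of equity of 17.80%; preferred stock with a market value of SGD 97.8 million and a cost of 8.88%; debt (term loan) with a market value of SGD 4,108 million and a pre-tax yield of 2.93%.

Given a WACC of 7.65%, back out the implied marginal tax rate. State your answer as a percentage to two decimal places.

18.34%

Total capital V = 2116 + 97.8 + 4108 = 6321.8.
Equity weight = 2116/6321.8 = 0.3347.
Preferred weight = 97.8/6321.8 = 0.0155.
Term loan weight = 4108/6321.8 = 0.6498.
Equity contribution = 0.3347 × 17.8% = 5.9579%.
Preferred contribution = 0.0155 × 8.88% = 0.1374%.
Debt contribution must be 7.65% − 6.0953% = 1.5547%.
0.6498 × 2.93% × (1 − T) = 1.5547%  ⇒  (1 − T) = 0.8166.
T = 18.3437%.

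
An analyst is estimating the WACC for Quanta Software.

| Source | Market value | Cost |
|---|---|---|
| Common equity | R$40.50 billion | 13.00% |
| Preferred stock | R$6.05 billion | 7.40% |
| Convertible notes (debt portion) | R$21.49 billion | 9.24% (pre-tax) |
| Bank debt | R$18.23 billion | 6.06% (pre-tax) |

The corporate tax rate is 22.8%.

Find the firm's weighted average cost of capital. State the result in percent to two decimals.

9.39%

Total capital V = 40.5 + 6.05 + 21.49 + 18.23 = 86.27.
Equity: weight = 40.5/86.27 = 0.4695; cost = 13%.
Preferred: weight = 6.05/86.27 = 0.0701; cost = 7.4%.
Convertible notes (debt portion): weight = 21.49/86.27 = 0.2491; after-tax cost = 9.24% × (1 − 22.8%) = 7.1333%.
Bank debt: weight = 18.23/86.27 = 0.2113; after-tax cost = 6.06% × (1 − 22.8%) = 4.6783%.
WACC = 0.4695 × 13.0000% + 0.0701 × 7.4000% + 0.2491 × 7.1333% + 0.2113 × 4.6783% = 9.3874%.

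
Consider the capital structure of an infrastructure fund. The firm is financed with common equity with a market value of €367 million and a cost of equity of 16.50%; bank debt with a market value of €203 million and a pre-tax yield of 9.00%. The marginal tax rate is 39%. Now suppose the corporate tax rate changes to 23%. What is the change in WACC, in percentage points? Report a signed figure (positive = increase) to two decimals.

+0.51 pp

Current WACC:
Total capital V = 367 + 203 = 570.
Equity: weight = 367/570 = 0.6439; cost = 16.5%.
Bank debt: weight = 203/570 = 0.3561; after-tax cost = 9% × (1 − 39%) = 5.4900%.
WACC = 0.6439 × 16.5000% + 0.3561 × 5.4900% = 12.5789%.
After the change:
Total capital V = 367 + 203 = 570.
Equity: weight = 367/570 = 0.6439; cost = 16.5%.
Bank debt: weight = 203/570 = 0.3561; after-tax cost = 9% × (1 − 23%) = 6.9300%.
WACC = 0.6439 × 16.5000% + 0.3561 × 6.9300% = 13.0917%.
Change in WACC = 13.0917% − 12.5789% = 0.5128 pp.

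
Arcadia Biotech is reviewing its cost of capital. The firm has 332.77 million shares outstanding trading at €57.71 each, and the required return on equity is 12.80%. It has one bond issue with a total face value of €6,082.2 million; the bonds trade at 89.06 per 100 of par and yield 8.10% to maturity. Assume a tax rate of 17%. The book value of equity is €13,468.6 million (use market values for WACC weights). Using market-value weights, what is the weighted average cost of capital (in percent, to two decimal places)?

Market value of equity E = 57.71 × 332.77m = 19204.1567m. Market value of debt D = 6082.2m × 89.06/100 = 5416.80732m.
Total capital V = 19204.1567 + 5416.80732 = 24620.96402.
Equity: weight = 19204.1567/24620.96402 = 0.7800; cost = 12.8%.
Bonds outstanding: weight = 5416.80732/24620.96402 = 0.2200; after-tax cost = 8.1% × (1 − 17%) = 6.7230%.
WACC = 0.7800 × 12.8000% + 0.2200 × 6.7230% = 11.4630%.

11.46%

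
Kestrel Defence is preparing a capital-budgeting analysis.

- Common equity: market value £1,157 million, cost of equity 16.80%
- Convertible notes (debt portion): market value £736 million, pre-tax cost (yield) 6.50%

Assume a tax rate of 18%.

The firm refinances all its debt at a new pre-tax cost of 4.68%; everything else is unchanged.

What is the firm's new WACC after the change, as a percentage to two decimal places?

11.76%

After the change:
Total capital V = 1157 + 736 = 1893.
Equity: weight = 1157/1893 = 0.6112; cost = 16.8%.
Convertible notes (debt portion): weight = 736/1893 = 0.3888; after-tax cost = 4.68% × (1 − 18%) = 3.8376%.
WACC = 0.6112 × 16.8000% + 0.3888 × 3.8376% = 11.7602%.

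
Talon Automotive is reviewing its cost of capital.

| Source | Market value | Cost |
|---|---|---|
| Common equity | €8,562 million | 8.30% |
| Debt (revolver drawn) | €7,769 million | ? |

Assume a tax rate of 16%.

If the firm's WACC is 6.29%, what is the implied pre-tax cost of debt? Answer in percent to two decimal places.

4.85%

Total capital V = 8562 + 7769 = 16331.
Equity weight = 8562/16331 = 0.5243.
Revolver drawn weight = 7769/16331 = 0.4757.
Equity contribution = 0.5243 × 8.3% = 4.3515%.
Remaining for debt = 6.29% − 4.3515% = 1.9385%.
Rd × (1 − 16%) × 0.4757 = 1.9385%  ⇒  Rd = 4.8510%.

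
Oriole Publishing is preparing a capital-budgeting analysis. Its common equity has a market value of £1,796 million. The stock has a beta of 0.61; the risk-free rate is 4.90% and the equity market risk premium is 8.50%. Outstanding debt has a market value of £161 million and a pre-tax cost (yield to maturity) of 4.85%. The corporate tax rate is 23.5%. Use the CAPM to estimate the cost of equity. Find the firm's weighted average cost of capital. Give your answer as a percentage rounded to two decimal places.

9.56%

Cost of equity via CAPM: Re = 4.9% + 0.61 × 8.5% = 10.0850%.
Total capital V = 1796 + 161 = 1957.
Equity: weight = 1796/1957 = 0.9177; cost = 10.085%.
Debt: weight = 161/1957 = 0.0823; after-tax cost = 4.85% × (1 − 23.5%) = 3.7102%.
WACC = 0.9177 × 10.0850% + 0.0823 × 3.7102% = 9.5606%.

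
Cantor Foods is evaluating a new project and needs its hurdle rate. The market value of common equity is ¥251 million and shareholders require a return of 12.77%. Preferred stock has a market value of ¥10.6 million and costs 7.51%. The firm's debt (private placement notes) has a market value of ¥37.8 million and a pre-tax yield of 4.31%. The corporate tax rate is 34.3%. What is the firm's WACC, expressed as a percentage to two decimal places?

Total capital V = 251 + 10.6 + 37.8 = 299.4.
Equity: weight = 251/299.4 = 0.8383; cost = 12.77%.
Preferred: weight = 10.6/299.4 = 0.0354; cost = 7.51%.
Private placement notes: weight = 37.8/299.4 = 0.1263; after-tax cost = 4.31% × (1 − 34.3%) = 2.8317%.
WACC = 0.8383 × 12.7700% + 0.0354 × 7.5100% + 0.1263 × 2.8317% = 11.3290%.

11.33%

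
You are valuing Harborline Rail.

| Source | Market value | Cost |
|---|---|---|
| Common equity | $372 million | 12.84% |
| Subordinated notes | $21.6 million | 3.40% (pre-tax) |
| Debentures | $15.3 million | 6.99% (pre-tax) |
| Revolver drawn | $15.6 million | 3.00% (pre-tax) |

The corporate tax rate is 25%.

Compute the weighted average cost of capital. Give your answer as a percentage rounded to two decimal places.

11.65%

Total capital V = 372 + 21.6 + 15.3 + 15.6 = 424.5.
Equity: weight = 372/424.5 = 0.8763; cost = 12.84%.
Subordinated notes: weight = 21.6/424.5 = 0.0509; after-tax cost = 3.4% × (1 − 25%) = 2.5500%.
Debentures: weight = 15.3/424.5 = 0.0360; after-tax cost = 6.99% × (1 − 25%) = 5.2425%.
Revolver drawn: weight = 15.6/424.5 = 0.0367; after-tax cost = 3% × (1 − 25%) = 2.2500%.
WACC = 0.8763 × 12.8400% + 0.0509 × 2.5500% + 0.0360 × 5.2425% + 0.0367 × 2.2500% = 11.6534%.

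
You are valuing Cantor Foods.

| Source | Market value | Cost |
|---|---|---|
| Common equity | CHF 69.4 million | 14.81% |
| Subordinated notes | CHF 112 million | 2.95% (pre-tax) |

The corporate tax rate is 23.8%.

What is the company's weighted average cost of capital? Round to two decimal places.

7.05%

Total capital V = 69.4 + 112 = 181.4.
Equity: weight = 69.4/181.4 = 0.3826; cost = 14.81%.
Subordinated notes: weight = 112/181.4 = 0.6174; after-tax cost = 2.95% × (1 − 23.8%) = 2.2479%.
WACC = 0.3826 × 14.8100% + 0.6174 × 2.2479% = 7.0539%.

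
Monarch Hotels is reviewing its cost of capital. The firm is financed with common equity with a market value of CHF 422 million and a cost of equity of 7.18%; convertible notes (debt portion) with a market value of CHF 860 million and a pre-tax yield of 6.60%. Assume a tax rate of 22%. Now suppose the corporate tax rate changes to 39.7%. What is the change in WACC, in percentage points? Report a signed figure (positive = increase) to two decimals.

-0.78 pp

Current WACC:
Total capital V = 422 + 860 = 1282.
Equity: weight = 422/1282 = 0.3292; cost = 7.18%.
Convertible notes (debt portion): weight = 860/1282 = 0.6708; after-tax cost = 6.6% × (1 − 22%) = 5.1480%.
WACC = 0.3292 × 7.1800% + 0.6708 × 5.1480% = 5.8169%.
After the change:
Total capital V = 422 + 860 = 1282.
Equity: weight = 422/1282 = 0.3292; cost = 7.18%.
Convertible notes (debt portion): weight = 860/1282 = 0.6708; after-tax cost = 6.6% × (1 − 39.7%) = 3.9798%.
WACC = 0.3292 × 7.1800% + 0.6708 × 3.9798% = 5.0332%.
Change in WACC = 5.0332% − 5.8169% = -0.7837 pp.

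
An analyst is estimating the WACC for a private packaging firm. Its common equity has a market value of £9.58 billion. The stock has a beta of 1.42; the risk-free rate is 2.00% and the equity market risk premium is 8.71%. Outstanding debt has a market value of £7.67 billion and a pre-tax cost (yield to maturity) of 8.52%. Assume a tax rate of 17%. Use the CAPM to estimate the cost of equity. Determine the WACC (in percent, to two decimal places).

11.12%

Cost of equity via CAPM: Re = 2.0% + 1.42 × 8.71% = 14.3682%.
Total capital V = 9.58 + 7.67 = 17.25.
Equity: weight = 9.58/17.25 = 0.5554; cost = 14.3682%.
Debt: weight = 7.67/17.25 = 0.4446; after-tax cost = 8.52% × (1 − 17%) = 7.0716%.
WACC = 0.5554 × 14.3682% + 0.4446 × 7.0716% = 11.1239%.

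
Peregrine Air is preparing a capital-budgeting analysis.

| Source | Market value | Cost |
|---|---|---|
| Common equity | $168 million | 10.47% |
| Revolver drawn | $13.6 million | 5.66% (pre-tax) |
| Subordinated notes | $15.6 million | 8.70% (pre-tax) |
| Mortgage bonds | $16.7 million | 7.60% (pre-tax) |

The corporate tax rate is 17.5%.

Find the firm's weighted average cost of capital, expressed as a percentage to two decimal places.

Total capital V = 168 + 13.6 + 15.6 + 16.7 = 213.9.
Equity: weight = 168/213.9 = 0.7854; cost = 10.47%.
Revolver drawn: weight = 13.6/213.9 = 0.0636; after-tax cost = 5.66% × (1 − 17.5%) = 4.6695%.
Subordinated notes: weight = 15.6/213.9 = 0.0729; after-tax cost = 8.7% × (1 − 17.5%) = 7.1775%.
Mortgage bonds: weight = 16.7/213.9 = 0.0781; after-tax cost = 7.6% × (1 − 17.5%) = 6.2700%.
WACC = 0.7854 × 10.4700% + 0.0636 × 4.6695% + 0.0729 × 7.1775% + 0.0781 × 6.2700% = 9.5332%.

9.53%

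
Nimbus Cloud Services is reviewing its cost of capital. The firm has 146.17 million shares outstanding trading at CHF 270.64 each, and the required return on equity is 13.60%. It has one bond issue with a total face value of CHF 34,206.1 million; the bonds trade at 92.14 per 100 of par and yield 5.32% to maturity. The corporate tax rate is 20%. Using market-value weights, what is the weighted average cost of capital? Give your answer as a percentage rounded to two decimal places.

Market value of equity E = 270.64 × 146.17m = 39559.4488m. Market value of debt D = 34206.1m × 92.14/100 = 31517.50054m.
Total capital V = 39559.4488 + 31517.50054 = 71076.94934.
Equity: weight = 39559.4488/71076.94934 = 0.5566; cost = 13.6%.
Bonds outstanding: weight = 31517.50054/71076.94934 = 0.4434; after-tax cost = 5.32% × (1 − 20%) = 4.2560%.
WACC = 0.5566 × 13.6000% + 0.4434 × 4.2560% = 9.4566%.

9.46%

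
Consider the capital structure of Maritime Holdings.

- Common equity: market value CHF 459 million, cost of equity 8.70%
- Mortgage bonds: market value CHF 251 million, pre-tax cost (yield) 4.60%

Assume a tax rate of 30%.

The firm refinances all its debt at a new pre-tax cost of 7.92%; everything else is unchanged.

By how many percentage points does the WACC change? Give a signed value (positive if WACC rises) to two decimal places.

Current WACC:
Total capital V = 459 + 251 = 710.
Equity: weight = 459/710 = 0.6465; cost = 8.7%.
Mortgage bonds: weight = 251/710 = 0.3535; after-tax cost = 4.6% × (1 − 30%) = 3.2200%.
WACC = 0.6465 × 8.7000% + 0.3535 × 3.2200% = 6.7627%.
After the change:
Total capital V = 459 + 251 = 710.
Equity: weight = 459/710 = 0.6465; cost = 8.7%.
Mortgage bonds: weight = 251/710 = 0.3535; after-tax cost = 7.92% × (1 − 30%) = 5.5440%.
WACC = 0.6465 × 8.7000% + 0.3535 × 5.5440% = 7.5843%.
Change in WACC = 7.5843% − 6.7627% = 0.8216 pp.

+0.82 pp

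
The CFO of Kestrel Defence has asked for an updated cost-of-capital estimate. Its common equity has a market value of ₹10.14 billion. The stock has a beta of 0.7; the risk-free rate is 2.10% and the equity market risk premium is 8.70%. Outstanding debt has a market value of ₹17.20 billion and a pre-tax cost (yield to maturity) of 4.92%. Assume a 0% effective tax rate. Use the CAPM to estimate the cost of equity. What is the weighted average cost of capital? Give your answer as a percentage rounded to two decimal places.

6.13%

Cost of equity via CAPM: Re = 2.1% + 0.7 × 8.7% = 8.1900%.
Total capital V = 10.14 + 17.2 = 27.34.
Equity: weight = 10.14/27.34 = 0.3709; cost = 8.19%.
Debt: weight = 17.2/27.34 = 0.6291; after-tax cost = 4.92% × (1 − 0%) = 4.9200%.
WACC = 0.3709 × 8.1900% + 0.6291 × 4.9200% = 6.1328%.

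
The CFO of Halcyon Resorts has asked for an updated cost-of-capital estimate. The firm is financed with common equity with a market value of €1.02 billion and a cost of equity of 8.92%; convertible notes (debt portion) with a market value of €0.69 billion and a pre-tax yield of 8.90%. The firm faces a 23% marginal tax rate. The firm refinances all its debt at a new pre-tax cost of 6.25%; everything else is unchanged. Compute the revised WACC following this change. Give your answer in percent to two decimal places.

After the change:
Total capital V = 1.02 + 0.69 = 1.71.
Equity: weight = 1.02/1.71 = 0.5965; cost = 8.92%.
Convertible notes (debt portion): weight = 0.69/1.71 = 0.4035; after-tax cost = 6.25% × (1 − 23%) = 4.8125%.
WACC = 0.5965 × 8.9200% + 0.4035 × 4.8125% = 7.2626%.

7.26%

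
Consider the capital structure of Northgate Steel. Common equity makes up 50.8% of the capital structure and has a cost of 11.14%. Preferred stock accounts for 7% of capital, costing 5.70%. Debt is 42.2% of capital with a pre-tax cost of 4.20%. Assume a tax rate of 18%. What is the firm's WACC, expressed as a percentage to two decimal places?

7.51%

After-tax cost of debt = 4.2% × (1 − 18%) = 3.4440%.
WACC = 0.508 × 11.1400% + 0.070 × 5.7000% + 0.422 × 3.4440% = 7.5115%.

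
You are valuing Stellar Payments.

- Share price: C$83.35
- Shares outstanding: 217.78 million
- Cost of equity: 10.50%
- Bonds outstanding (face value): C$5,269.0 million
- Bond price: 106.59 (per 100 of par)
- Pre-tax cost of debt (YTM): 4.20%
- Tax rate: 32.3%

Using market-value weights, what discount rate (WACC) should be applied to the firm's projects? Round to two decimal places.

8.69%

Market value of equity E = 83.35 × 217.78m = 18151.963m. Market value of debt D = 5269m × 106.59/100 = 5616.2271m.
Total capital V = 18151.963 + 5616.2271 = 23768.1901.
Equity: weight = 18151.963/23768.1901 = 0.7637; cost = 10.5%.
Bonds outstanding: weight = 5616.2271/23768.1901 = 0.2363; after-tax cost = 4.2% × (1 − 32.3%) = 2.8434%.
WACC = 0.7637 × 10.5000% + 0.2363 × 2.8434% = 8.6908%.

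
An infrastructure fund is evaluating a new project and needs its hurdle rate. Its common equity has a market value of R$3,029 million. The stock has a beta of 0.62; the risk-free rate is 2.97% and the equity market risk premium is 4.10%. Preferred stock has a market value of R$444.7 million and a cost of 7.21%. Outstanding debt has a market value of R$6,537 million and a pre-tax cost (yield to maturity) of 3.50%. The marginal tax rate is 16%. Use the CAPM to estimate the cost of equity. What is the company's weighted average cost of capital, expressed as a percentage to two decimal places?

3.91%

Cost of equity via CAPM: Re = 2.97% + 0.62 × 4.1% = 5.5120%.
Total capital V = 3029 + 444.7 + 6537 = 10010.7.
Equity: weight = 3029/10010.7 = 0.3026; cost = 5.512%.
Preferred: weight = 444.7/10010.7 = 0.0444; cost = 7.21%.
Debt: weight = 6537/10010.7 = 0.6530; after-tax cost = 3.5% × (1 − 16%) = 2.9400%.
WACC = 0.3026 × 5.5120% + 0.0444 × 7.2100% + 0.6530 × 2.9400% = 3.9079%.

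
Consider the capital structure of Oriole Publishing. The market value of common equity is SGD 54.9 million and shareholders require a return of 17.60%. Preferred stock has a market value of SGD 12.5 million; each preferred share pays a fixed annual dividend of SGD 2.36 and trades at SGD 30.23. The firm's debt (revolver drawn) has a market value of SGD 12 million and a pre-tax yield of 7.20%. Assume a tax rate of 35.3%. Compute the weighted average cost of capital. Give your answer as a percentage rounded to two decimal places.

Cost of preferred: Rp = 2.36 / 30.23 = 7.8068%.
Total capital V = 54.9 + 12.5 + 12 = 79.4.
Equity: weight = 54.9/79.4 = 0.6914; cost = 17.6%.
Preferred: weight = 12.5/79.4 = 0.1574; cost = 7.8068%.
Revolver drawn: weight = 12/79.4 = 0.1511; after-tax cost = 7.2% × (1 − 35.3%) = 4.6584%.
WACC = 0.6914 × 17.6000% + 0.1574 × 7.8068% + 0.1511 × 4.6584% = 14.1023%.

14.10%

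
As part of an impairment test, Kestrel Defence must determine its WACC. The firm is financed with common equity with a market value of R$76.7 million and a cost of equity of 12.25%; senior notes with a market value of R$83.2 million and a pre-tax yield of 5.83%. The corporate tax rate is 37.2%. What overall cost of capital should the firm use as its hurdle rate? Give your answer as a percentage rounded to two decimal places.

7.78%

Total capital V = 76.7 + 83.2 = 159.9.
Equity: weight = 76.7/159.9 = 0.4797; cost = 12.25%.
Senior notes: weight = 83.2/159.9 = 0.5203; after-tax cost = 5.83% × (1 − 37.2%) = 3.6612%.
WACC = 0.4797 × 12.2500% + 0.5203 × 3.6612% = 7.7811%.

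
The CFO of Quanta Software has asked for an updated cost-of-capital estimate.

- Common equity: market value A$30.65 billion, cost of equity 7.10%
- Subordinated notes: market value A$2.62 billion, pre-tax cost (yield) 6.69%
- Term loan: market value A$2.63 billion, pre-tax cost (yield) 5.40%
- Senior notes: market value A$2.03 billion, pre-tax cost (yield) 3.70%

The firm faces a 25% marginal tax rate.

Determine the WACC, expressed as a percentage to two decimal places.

Total capital V = 30.65 + 2.62 + 2.63 + 2.03 = 37.93.
Equity: weight = 30.65/37.93 = 0.8081; cost = 7.1%.
Subordinated notes: weight = 2.62/37.93 = 0.0691; after-tax cost = 6.69% × (1 − 25%) = 5.0175%.
Term loan: weight = 2.63/37.93 = 0.0693; after-tax cost = 5.4% × (1 − 25%) = 4.0500%.
Senior notes: weight = 2.03/37.93 = 0.0535; after-tax cost = 3.7% × (1 − 25%) = 2.7750%.
WACC = 0.8081 × 7.1000% + 0.0691 × 5.0175% + 0.0693 × 4.0500% + 0.0535 × 2.7750% = 6.5132%.

6.51%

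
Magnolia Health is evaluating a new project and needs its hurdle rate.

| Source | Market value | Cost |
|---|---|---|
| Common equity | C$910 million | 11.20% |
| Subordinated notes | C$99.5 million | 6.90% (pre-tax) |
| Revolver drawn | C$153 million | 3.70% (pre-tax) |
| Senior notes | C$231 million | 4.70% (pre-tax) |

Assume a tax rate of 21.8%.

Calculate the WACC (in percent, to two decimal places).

8.63%

Total capital V = 910 + 99.5 + 153 + 231 = 1393.5.
Equity: weight = 910/1393.5 = 0.6530; cost = 11.2%.
Subordinated notes: weight = 99.5/1393.5 = 0.0714; after-tax cost = 6.9% × (1 − 21.8%) = 5.3958%.
Revolver drawn: weight = 153/1393.5 = 0.1098; after-tax cost = 3.7% × (1 − 21.8%) = 2.8934%.
Senior notes: weight = 231/1393.5 = 0.1658; after-tax cost = 4.7% × (1 − 21.8%) = 3.6754%.
WACC = 0.6530 × 11.2000% + 0.0714 × 5.3958% + 0.1098 × 2.8934% + 0.1658 × 3.6754% = 8.6262%.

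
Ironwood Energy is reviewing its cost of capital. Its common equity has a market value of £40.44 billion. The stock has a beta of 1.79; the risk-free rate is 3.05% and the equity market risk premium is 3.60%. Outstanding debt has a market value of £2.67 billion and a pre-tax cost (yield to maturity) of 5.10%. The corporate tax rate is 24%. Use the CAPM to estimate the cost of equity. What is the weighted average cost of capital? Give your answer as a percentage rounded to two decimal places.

Cost of equity via CAPM: Re = 3.05% + 1.79 × 3.6% = 9.4940%.
Total capital V = 40.44 + 2.67 = 43.11.
Equity: weight = 40.44/43.11 = 0.9381; cost = 9.494%.
Debt: weight = 2.67/43.11 = 0.0619; after-tax cost = 5.1% × (1 − 24%) = 3.8760%.
WACC = 0.9381 × 9.4940% + 0.0619 × 3.8760% = 9.1461%.

9.15%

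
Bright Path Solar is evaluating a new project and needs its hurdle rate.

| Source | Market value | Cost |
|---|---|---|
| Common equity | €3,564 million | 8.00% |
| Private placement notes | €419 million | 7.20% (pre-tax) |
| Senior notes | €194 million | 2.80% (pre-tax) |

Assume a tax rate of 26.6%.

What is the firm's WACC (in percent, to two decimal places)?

Total capital V = 3564 + 419 + 194 = 4177.
Equity: weight = 3564/4177 = 0.8532; cost = 8%.
Private placement notes: weight = 419/4177 = 0.1003; after-tax cost = 7.2% × (1 − 26.6%) = 5.2848%.
Senior notes: weight = 194/4177 = 0.0464; after-tax cost = 2.8% × (1 − 26.6%) = 2.0552%.
WACC = 0.8532 × 8.0000% + 0.1003 × 5.2848% + 0.0464 × 2.0552% = 7.4515%.

7.45%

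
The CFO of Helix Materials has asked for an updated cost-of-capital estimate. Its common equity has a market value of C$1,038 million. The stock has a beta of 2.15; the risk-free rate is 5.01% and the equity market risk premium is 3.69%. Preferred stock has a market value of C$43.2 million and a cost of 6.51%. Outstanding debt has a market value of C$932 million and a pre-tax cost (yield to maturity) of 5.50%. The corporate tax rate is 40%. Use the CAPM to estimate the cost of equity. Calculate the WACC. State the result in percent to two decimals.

Cost of equity via CAPM: Re = 5.01% + 2.15 × 3.69% = 12.9435%.
Total capital V = 1038 + 43.2 + 932 = 2013.2.
Equity: weight = 1038/2013.2 = 0.5156; cost = 12.9435%.
Preferred: weight = 43.2/2013.2 = 0.0215; cost = 6.51%.
Debt: weight = 932/2013.2 = 0.4629; after-tax cost = 5.5% × (1 − 40%) = 3.3000%.
WACC = 0.5156 × 12.9435% + 0.0215 × 6.5100% + 0.4629 × 3.3000% = 8.3410%.

8.34%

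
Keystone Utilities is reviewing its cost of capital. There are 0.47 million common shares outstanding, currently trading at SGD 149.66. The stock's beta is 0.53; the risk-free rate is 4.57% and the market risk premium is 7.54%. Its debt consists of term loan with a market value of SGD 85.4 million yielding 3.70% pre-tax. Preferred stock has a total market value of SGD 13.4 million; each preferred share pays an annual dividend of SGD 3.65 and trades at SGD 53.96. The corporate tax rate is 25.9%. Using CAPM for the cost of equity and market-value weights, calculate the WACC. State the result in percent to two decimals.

Cost of equity via CAPM: Re = 4.57% + 0.53 × 7.54% = 8.5662%.
Cost of preferred: Rp = 3.65 / 53.96 = 6.7643%.
Market value of equity E = 149.66 × 0.47m = 70.3402m.
Total capital V = 70.3402 + 13.4 + 85.4 = 169.1402.
Equity: weight = 70.3402/169.1402 = 0.4159; cost = 8.5662%.
Preferred: weight = 13.4/169.1402 = 0.0792; cost = 6.7643%.
Term loan: weight = 85.4/169.1402 = 0.5049; after-tax cost = 3.7% × (1 − 25.9%) = 2.7417%.
WACC = 0.4159 × 8.5662% + 0.0792 × 6.7643% + 0.5049 × 2.7417% = 5.4826%.

5.48%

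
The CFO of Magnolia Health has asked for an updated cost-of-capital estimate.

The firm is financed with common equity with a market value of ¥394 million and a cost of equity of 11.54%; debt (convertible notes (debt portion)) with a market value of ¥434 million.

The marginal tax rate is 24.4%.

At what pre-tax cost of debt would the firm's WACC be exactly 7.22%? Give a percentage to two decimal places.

Total capital V = 394 + 434 = 828.
Equity weight = 394/828 = 0.4758.
Convertible notes (debt portion) weight = 434/828 = 0.5242.
Equity contribution = 0.4758 × 11.54% = 5.4913%.
Remaining for debt = 7.22% − 5.4913% = 1.7287%.
Rd × (1 − 24.4%) × 0.5242 = 1.7287%  ⇒  Rd = 4.3626%.

4.36%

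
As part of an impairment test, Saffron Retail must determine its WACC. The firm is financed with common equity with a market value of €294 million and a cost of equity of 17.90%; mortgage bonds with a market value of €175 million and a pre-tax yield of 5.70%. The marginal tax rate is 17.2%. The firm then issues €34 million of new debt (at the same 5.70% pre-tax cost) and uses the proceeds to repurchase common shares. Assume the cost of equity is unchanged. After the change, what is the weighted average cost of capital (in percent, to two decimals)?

After the change:
Total capital V = 260 + 209 = 469.
Equity: weight = 260/469 = 0.5544; cost = 17.9%.
Mortgage bonds: weight = 209/469 = 0.4456; after-tax cost = 5.7% × (1 − 17.2%) = 4.7196%.
WACC = 0.5544 × 17.9000% + 0.4456 × 4.7196% = 12.0264%.

12.03%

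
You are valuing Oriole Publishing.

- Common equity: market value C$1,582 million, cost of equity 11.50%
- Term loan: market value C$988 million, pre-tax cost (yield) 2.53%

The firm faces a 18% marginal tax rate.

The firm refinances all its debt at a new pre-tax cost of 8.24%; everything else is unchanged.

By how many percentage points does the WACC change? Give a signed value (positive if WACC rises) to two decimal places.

Current WACC:
Total capital V = 1582 + 988 = 2570.
Equity: weight = 1582/2570 = 0.6156; cost = 11.5%.
Term loan: weight = 988/2570 = 0.3844; after-tax cost = 2.53% × (1 − 18%) = 2.0746%.
WACC = 0.6156 × 11.5000% + 0.3844 × 2.0746% = 7.8765%.
After the change:
Total capital V = 1582 + 988 = 2570.
Equity: weight = 1582/2570 = 0.6156; cost = 11.5%.
Term loan: weight = 988/2570 = 0.3844; after-tax cost = 8.24% × (1 − 18%) = 6.7568%.
WACC = 0.6156 × 11.5000% + 0.3844 × 6.7568% = 9.6765%.
Change in WACC = 9.6765% − 7.8765% = 1.8000 pp.

+1.80 pp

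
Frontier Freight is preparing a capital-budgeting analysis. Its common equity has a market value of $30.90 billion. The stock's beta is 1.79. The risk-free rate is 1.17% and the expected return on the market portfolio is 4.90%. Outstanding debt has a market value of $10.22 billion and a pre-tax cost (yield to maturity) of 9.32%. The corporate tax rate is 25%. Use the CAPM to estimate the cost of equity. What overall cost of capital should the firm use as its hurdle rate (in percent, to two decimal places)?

7.63%

Market risk premium = 4.9% − 1.17% = 3.73%.
Cost of equity via CAPM: Re = 1.17% + 1.79 × 3.73% = 7.8467%.
Total capital V = 30.9 + 10.22 = 41.12.
Equity: weight = 30.9/41.12 = 0.7515; cost = 7.8467%.
Debt: weight = 10.22/41.12 = 0.2485; after-tax cost = 9.32% × (1 − 25%) = 6.9900%.
WACC = 0.7515 × 7.8467% + 0.2485 × 6.9900% = 7.6338%.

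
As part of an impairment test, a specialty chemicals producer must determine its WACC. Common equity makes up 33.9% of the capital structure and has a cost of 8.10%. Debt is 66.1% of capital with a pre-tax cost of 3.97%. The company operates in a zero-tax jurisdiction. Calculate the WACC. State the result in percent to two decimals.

After-tax cost of debt = 3.97% × (1 − 0%) = 3.9700%.
WACC = 0.339 × 8.1000% + 0.661 × 3.9700% = 5.3701%.

5.37%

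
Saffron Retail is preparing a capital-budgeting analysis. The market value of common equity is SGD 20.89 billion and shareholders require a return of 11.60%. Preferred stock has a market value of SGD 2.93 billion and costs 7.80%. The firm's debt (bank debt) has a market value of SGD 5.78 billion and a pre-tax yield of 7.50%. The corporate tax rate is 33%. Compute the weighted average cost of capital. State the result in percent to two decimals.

Total capital V = 20.89 + 2.93 + 5.78 = 29.6.
Equity: weight = 20.89/29.6 = 0.7057; cost = 11.6%.
Preferred: weight = 2.93/29.6 = 0.0990; cost = 7.8%.
Bank debt: weight = 5.78/29.6 = 0.1953; after-tax cost = 7.5% × (1 − 33%) = 5.0250%.
WACC = 0.7057 × 11.6000% + 0.0990 × 7.8000% + 0.1953 × 5.0250% = 9.9399%.

9.94%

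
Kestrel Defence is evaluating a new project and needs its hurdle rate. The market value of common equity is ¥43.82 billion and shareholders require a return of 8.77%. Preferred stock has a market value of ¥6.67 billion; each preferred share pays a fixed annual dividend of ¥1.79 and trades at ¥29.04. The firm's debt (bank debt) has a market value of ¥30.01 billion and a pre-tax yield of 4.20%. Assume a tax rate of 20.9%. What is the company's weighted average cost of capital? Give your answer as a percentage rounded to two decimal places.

Cost of preferred: Rp = 1.79 / 29.04 = 6.1639%.
Total capital V = 43.82 + 6.67 + 30.01 = 80.5.
Equity: weight = 43.82/80.5 = 0.5443; cost = 8.77%.
Preferred: weight = 6.67/80.5 = 0.0829; cost = 6.1639%.
Bank debt: weight = 30.01/80.5 = 0.3728; after-tax cost = 4.2% × (1 − 20.9%) = 3.3222%.
WACC = 0.5443 × 8.7700% + 0.0829 × 6.1639% + 0.3728 × 3.3222% = 6.5232%.

6.52%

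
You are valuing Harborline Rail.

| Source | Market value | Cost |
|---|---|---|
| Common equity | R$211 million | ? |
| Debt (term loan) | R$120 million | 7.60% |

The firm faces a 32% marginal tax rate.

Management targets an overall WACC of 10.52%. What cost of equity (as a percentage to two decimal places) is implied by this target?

Total capital V = 211 + 120 = 331.
Equity weight = 211/331 = 0.6375.
Term loan weight = 120/331 = 0.3625.
Debt contribution = 0.3625 × 7.6% × (1 − 32%) = 1.8736%.
Required equity contribution = 10.52% − 1.8736% = 8.6464%.
Re = 8.6464% / 0.6375 = 13.5638%.

13.56%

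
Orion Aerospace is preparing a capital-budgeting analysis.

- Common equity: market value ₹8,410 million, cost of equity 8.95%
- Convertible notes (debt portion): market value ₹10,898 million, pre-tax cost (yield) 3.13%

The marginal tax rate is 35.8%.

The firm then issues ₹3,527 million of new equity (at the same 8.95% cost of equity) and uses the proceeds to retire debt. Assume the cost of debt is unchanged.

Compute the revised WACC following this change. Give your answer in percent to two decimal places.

After the change:
Total capital V = 11937 + 7371 = 19308.
Equity: weight = 11937/19308 = 0.6182; cost = 8.95%.
Convertible notes (debt portion): weight = 7371/19308 = 0.3818; after-tax cost = 3.13% × (1 − 35.8%) = 2.0095%.
WACC = 0.6182 × 8.9500% + 0.3818 × 2.0095% = 6.3004%.

6.30%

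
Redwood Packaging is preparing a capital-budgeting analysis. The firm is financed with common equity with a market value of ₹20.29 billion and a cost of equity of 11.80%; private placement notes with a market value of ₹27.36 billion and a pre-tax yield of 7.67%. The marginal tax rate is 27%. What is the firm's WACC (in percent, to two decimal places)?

Total capital V = 20.29 + 27.36 = 47.65.
Equity: weight = 20.29/47.65 = 0.4258; cost = 11.8%.
Private placement notes: weight = 27.36/47.65 = 0.5742; after-tax cost = 7.67% × (1 − 27%) = 5.5991%.
WACC = 0.4258 × 11.8000% + 0.5742 × 5.5991% = 8.2395%.

8.24%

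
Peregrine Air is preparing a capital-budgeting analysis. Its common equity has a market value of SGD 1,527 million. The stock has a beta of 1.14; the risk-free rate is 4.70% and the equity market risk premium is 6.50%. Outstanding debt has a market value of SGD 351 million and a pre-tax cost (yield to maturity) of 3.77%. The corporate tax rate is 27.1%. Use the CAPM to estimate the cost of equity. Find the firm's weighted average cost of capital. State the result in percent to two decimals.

Cost of equity via CAPM: Re = 4.7% + 1.14 × 6.5% = 12.1100%.
Total capital V = 1527 + 351 = 1878.
Equity: weight = 1527/1878 = 0.8131; cost = 12.11%.
Debt: weight = 351/1878 = 0.1869; after-tax cost = 3.77% × (1 − 27.1%) = 2.7483%.
WACC = 0.8131 × 12.1100% + 0.1869 × 2.7483% = 10.3603%.

10.36%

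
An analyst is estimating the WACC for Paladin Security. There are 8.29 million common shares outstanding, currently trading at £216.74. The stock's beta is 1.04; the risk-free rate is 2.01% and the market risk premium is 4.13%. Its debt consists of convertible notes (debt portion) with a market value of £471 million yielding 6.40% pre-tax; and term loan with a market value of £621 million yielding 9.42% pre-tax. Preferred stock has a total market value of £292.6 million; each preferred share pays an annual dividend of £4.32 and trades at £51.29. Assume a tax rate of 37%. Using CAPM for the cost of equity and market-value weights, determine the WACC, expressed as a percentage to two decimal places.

Cost of equity via CAPM: Re = 2.01% + 1.04 × 4.13% = 6.3052%.
Cost of preferred: Rp = 4.32 / 51.29 = 8.4227%.
Market value of equity E = 216.74 × 8.29m = 1796.7746m.
Total capital V = 1796.7746 + 292.6 + 471 + 621 = 3181.3746.
Equity: weight = 1796.7746/3181.3746 = 0.5648; cost = 6.3052%.
Preferred: weight = 292.6/3181.3746 = 0.0920; cost = 8.4227%.
Convertible notes (debt portion): weight = 471/3181.3746 = 0.1480; after-tax cost = 6.4% × (1 − 37%) = 4.0320%.
Term loan: weight = 621/3181.3746 = 0.1952; after-tax cost = 9.42% × (1 − 37%) = 5.9346%.
WACC = 0.5648 × 6.3052% + 0.0920 × 8.4227% + 0.1480 × 4.0320% + 0.1952 × 5.9346% = 6.0911%.

6.09%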